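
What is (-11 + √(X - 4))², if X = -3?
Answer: (11 - I*√7)² ≈ 114.0 - 58.207*I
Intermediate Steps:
(-11 + √(X - 4))² = (-11 + √(-3 - 4))² = (-11 + √(-7))² = (-11 + I*√7)²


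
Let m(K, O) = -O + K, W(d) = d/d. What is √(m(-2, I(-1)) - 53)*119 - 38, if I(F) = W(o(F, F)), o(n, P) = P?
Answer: -38 + 238*I*√14 ≈ -38.0 + 890.51*I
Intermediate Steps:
W(d) = 1
I(F) = 1
m(K, O) = K - O
√(m(-2, I(-1)) - 53)*119 - 38 = √((-2 - 1*1) - 53)*119 - 38 = √((-2 - 1) - 53)*119 - 38 = √(-3 - 53)*119 - 38 = √(-56)*119 - 38 = (2*I*√14)*119 - 38 = 238*I*√14 - 38 = -38 + 238*I*√14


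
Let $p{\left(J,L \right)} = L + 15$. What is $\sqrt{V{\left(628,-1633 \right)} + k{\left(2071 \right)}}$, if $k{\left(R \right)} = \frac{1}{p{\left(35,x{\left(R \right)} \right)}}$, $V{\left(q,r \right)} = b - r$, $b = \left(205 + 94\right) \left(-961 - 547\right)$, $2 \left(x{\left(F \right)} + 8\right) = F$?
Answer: $\frac{i \sqrt{1953029952105}}{2085} \approx 670.27 i$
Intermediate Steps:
$x{\left(F \right)} = -8 + \frac{F}{2}$
$p{\left(J,L \right)} = 15 + L$
$b = -450892$ ($b = 299 \left(-1508\right) = -450892$)
$V{\left(q,r \right)} = -450892 - r$
$k{\left(R \right)} = \frac{1}{7 + \frac{R}{2}}$ ($k{\left(R \right)} = \frac{1}{15 + \left(-8 + \frac{R}{2}\right)} = \frac{1}{7 + \frac{R}{2}}$)
$\sqrt{V{\left(628,-1633 \right)} + k{\left(2071 \right)}} = \sqrt{\left(-450892 - -1633\right) + \frac{2}{14 + 2071}} = \sqrt{\left(-450892 + 1633\right) + \frac{2}{2085}} = \sqrt{-449259 + 2 \cdot \frac{1}{2085}} = \sqrt{-449259 + \frac{2}{2085}} = \sqrt{- \frac{936705013}{2085}} = \frac{i \sqrt{1953029952105}}{2085}$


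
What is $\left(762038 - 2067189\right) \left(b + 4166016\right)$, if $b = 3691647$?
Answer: $-10255436722113$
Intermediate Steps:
$\left(762038 - 2067189\right) \left(b + 4166016\right) = \left(762038 - 2067189\right) \left(3691647 + 4166016\right) = \left(-1305151\right) 7857663 = -10255436722113$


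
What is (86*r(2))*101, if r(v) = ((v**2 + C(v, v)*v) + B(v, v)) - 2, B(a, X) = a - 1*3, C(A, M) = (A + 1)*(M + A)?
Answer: 217150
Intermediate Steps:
C(A, M) = (1 + A)*(A + M)
B(a, X) = -3 + a (B(a, X) = a - 3 = -3 + a)
r(v) = -5 + v + v**2 + v*(2*v + 2*v**2) (r(v) = ((v**2 + (v + v + v**2 + v*v)*v) + (-3 + v)) - 2 = ((v**2 + (v + v + v**2 + v**2)*v) + (-3 + v)) - 2 = ((v**2 + (2*v + 2*v**2)*v) + (-3 + v)) - 2 = ((v**2 + v*(2*v + 2*v**2)) + (-3 + v)) - 2 = (-3 + v + v**2 + v*(2*v + 2*v**2)) - 2 = -5 + v + v**2 + v*(2*v + 2*v**2))
(86*r(2))*101 = (86*(-5 + 2 + 2*2**3 + 3*2**2))*101 = (86*(-5 + 2 + 2*8 + 3*4))*101 = (86*(-5 + 2 + 16 + 12))*101 = (86*25)*101 = 2150*101 = 217150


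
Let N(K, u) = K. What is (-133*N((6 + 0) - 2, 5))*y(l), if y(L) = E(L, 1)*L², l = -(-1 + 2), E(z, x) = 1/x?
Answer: -532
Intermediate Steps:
l = -1 (l = -1*1 = -1)
y(L) = L² (y(L) = L²/1 = 1*L² = L²)
(-133*N((6 + 0) - 2, 5))*y(l) = -133*((6 + 0) - 2)*(-1)² = -133*(6 - 2)*1 = -133*4*1 = -532*1 = -532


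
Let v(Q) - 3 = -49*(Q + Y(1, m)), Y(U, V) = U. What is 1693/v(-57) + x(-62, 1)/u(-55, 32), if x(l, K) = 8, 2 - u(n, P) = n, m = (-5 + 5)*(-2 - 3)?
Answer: 118477/156579 ≈ 0.75666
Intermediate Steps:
m = 0 (m = 0*(-5) = 0)
u(n, P) = 2 - n
v(Q) = -46 - 49*Q (v(Q) = 3 - 49*(Q + 1) = 3 - 49*(1 + Q) = 3 + (-49 - 49*Q) = -46 - 49*Q)
1693/v(-57) + x(-62, 1)/u(-55, 32) = 1693/(-46 - 49*(-57)) + 8/(2 - 1*(-55)) = 1693/(-46 + 2793) + 8/(2 + 55) = 1693/2747 + 8/57 = 118477/156579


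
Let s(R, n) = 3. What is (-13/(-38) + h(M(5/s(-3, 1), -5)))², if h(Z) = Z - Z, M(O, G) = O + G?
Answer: 169/1444 ≈ 0.11704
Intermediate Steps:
M(O, G) = G + O
h(Z) = 0
(-13/(-38) + h(M(5/s(-3, 1), -5)))² = (-13/(-38) + 0)² = (-13*(-1/38) + 0)² = (13/38 + 0)² = (13/38)² = 169/1444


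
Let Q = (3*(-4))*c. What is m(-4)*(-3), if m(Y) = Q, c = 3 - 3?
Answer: 0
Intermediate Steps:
c = 0
Q = 0 (Q = (3*(-4))*0 = -12*0 = 0)
m(Y) = 0
m(-4)*(-3) = 0*(-3) = 0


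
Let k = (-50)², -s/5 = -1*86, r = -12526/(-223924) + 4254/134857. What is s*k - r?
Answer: 16231272570654261/15098859434 ≈ 1.0750e+6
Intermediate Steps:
r = 1320895739/15098859434 (r = -12526*(-1/223924) + 4254*(1/134857) = 6263/111962 + 4254/134857 = 1320895739/15098859434 ≈ 0.087483)
s = 430 (s = -(-5)*86 = -5*(-86) = 430)
k = 2500
s*k - r = 430*2500 - 1*1320895739/15098859434 = 1075000 - 1320895739/15098859434 = 16231272570654261/15098859434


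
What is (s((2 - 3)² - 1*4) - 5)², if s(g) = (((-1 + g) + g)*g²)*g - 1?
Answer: 33489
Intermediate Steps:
s(g) = -1 + g³*(-1 + 2*g) (s(g) = ((-1 + 2*g)*g²)*g - 1 = (g²*(-1 + 2*g))*g - 1 = g³*(-1 + 2*g) - 1 = -1 + g³*(-1 + 2*g))
(s((2 - 3)² - 1*4) - 5)² = ((-1 - ((2 - 3)² - 1*4)³ + 2*((2 - 3)² - 1*4)⁴) - 5)² = ((-1 - ((-1)² - 4)³ + 2*((-1)² - 4)⁴) - 5)² = ((-1 - (1 - 4)³ + 2*(1 - 4)⁴) - 5)² = ((-1 - 1*(-3)³ + 2*(-3)⁴) - 5)² = ((-1 - 1*(-27) + 2*81) - 5)² = ((-1 + 27 + 162) - 5)² = (188 - 5)² = 183² = 33489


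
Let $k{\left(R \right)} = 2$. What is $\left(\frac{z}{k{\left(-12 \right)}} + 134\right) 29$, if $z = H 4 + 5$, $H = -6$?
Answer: $\frac{7221}{2} \approx 3610.5$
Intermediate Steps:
$z = -19$ ($z = \left(-6\right) 4 + 5 = -24 + 5 = -19$)
$\left(\frac{z}{k{\left(-12 \right)}} + 134\right) 29 = \left(- \frac{19}{2} + 134\right) 29 = \frac{249}{2} \cdot 29 = \frac{7221}{2}$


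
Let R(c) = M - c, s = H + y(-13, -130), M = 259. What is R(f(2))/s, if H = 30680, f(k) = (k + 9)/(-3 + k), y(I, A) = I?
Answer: 270/30667 ≈ 0.0088042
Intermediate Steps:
f(k) = (9 + k)/(-3 + k)
s = 30667 (s = 30680 - 13 = 30667)
R(c) = 259 - c
R(f(2))/s = (259 - (9 + 2)/(-3 + 2))/30667 = (259 - 11/(-1))*(1/30667) = (259 - (-1)*11)*(1/30667) = (259 - 1*(-11))*(1/30667) = (259 + 11)*(1/30667) = 270*(1/30667) = 270/30667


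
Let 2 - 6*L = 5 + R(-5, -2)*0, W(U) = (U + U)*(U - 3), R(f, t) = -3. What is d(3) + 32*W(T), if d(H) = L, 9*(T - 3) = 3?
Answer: 1271/18 ≈ 70.611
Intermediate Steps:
T = 10/3 (T = 3 + (⅑)*3 = 3 + ⅓ = 10/3 ≈ 3.3333)
W(U) = 2*U*(-3 + U) (W(U) = (2*U)*(-3 + U) = 2*U*(-3 + U))
L = -½ (L = ⅓ - (5 - 3*0)/6 = ⅓ - (5 + 0)/6 = ⅓ - ⅙*5 = ⅓ - ⅚ = -½ ≈ -0.50000)
d(H) = -½
d(3) + 32*W(T) = -½ + 32*(2*(10/3)*(-3 + 10/3)) = -½ + 32*(2*(10/3)*(⅓)) = -½ + 32*(20/9) = -½ + 640/9 = 1271/18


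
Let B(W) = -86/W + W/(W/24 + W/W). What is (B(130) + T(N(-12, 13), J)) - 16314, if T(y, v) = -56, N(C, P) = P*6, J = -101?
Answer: -81833761/5005 ≈ -16350.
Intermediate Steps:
N(C, P) = 6*P
B(W) = -86/W + W/(1 + W/24) (B(W) = -86/W + W/(W*(1/24) + 1) = -86/W + W/(W/24 + 1) = -86/W + W/(1 + W/24))
(B(130) + T(N(-12, 13), J)) - 16314 = (2*(-1032 - 43*130 + 12*130²)/(130*(24 + 130)) - 56) - 16314 = (2*(1/130)*(-1032 - 5590 + 12*16900)/154 - 56) - 16314 = (2*(1/130)*(1/154)*(-1032 - 5590 + 202800) - 56) - 16314 = (2*(1/130)*(1/154)*196178 - 56) - 16314 = (98089/5005 - 56) - 16314 = -182191/5005 - 16314 = -81833761/5005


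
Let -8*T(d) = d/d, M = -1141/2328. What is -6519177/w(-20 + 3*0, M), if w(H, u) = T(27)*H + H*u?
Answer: -1897080507/3580 ≈ -5.2991e+5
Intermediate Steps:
M = -1141/2328 (M = -1141*1/2328 = -1141/2328 ≈ -0.49012)
T(d) = -1/8 (T(d) = -d/(8*d) = -1/8*1 = -1/8)
w(H, u) = -H/8 + H*u
-6519177/w(-20 + 3*0, M) = -6519177*1/((-20 + 3*0)*(-1/8 - 1141/2328)) = -6519177*(-291/(179*(-20 + 0))) = -6519177/((-20*(-179/291))) = -6519177/3580/291 = -6519177*291/3580 = -1897080507/3580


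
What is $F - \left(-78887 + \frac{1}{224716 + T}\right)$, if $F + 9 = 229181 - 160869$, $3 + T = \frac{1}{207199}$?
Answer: $\frac{6853211865017521}{46560308888} \approx 1.4719 \cdot 10^{5}$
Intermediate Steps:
$T = - \frac{621596}{207199}$ ($T = -3 + \frac{1}{207199} = - \frac{621596}{207199} \approx -3.0$)
$F = 68303$ ($F = -9 + \left(229181 - 160869\right) = -9 + 68312 = 68303$)
$F - \left(-78887 + \frac{1}{224716 + T}\right) = 68303 - \left(-78887 + \frac{1}{224716 - \frac{621596}{207199}}\right) = 68303 - \left(-78887 + \frac{1}{\frac{46560308888}{207199}}\right) = 68303 - \left(-78887 + \frac{207199}{46560308888}\right) = 68303 - - \frac{3673003087040457}{46560308888} = 68303 + \frac{3673003087040457}{46560308888} = \frac{6853211865017521}{46560308888}$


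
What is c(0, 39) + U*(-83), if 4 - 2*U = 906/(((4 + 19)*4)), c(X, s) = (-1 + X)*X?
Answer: 22327/92 ≈ 242.68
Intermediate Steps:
c(X, s) = X*(-1 + X)
U = -269/92 (U = 2 - 453/((4 + 19)*4) = 2 - 453/(23*4) = 2 - 453/92 = -269/92 ≈ -2.9239)
c(0, 39) + U*(-83) = 0*(-1 + 0) - 269/92*(-83) = 0*(-1) + 22327/92 = 0 + 22327/92 = 22327/92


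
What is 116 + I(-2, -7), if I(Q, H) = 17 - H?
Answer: 140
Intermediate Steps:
116 + I(-2, -7) = 116 + (17 - 1*(-7)) = 116 + (17 + 7) = 116 + 24 = 140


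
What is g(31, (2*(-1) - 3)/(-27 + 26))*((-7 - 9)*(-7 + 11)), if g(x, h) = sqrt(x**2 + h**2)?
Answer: -64*sqrt(986) ≈ -2009.6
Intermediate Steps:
g(x, h) = sqrt(h**2 + x**2)
g(31, (2*(-1) - 3)/(-27 + 26))*((-7 - 9)*(-7 + 11)) = sqrt(((2*(-1) - 3)/(-27 + 26))**2 + 31**2)*((-7 - 9)*(-7 + 11)) = sqrt(((-2 - 3)/(-1))**2 + 961)*(-16*4) = sqrt((-5*(-1))**2 + 961)*(-64) = sqrt(5**2 + 961)*(-64) = sqrt(25 + 961)*(-64) = sqrt(986)*(-64) = -64*sqrt(986)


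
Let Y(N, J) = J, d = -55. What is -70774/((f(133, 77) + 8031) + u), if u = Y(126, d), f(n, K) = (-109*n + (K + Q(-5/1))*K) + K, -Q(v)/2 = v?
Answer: -70774/255 ≈ -277.54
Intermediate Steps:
Q(v) = -2*v
f(n, K) = K - 109*n + K*(10 + K) (f(n, K) = (-109*n + (K - (-10)/1)*K) + K = (-109*n + (K - (-10))*K) + K = (-109*n + (K - 2*(-5))*K) + K = (-109*n + (K + 10)*K) + K = (-109*n + (10 + K)*K) + K = (-109*n + K*(10 + K)) + K = K - 109*n + K*(10 + K))
u = -55
-70774/((f(133, 77) + 8031) + u) = -70774/(((77² - 109*133 + 11*77) + 8031) - 55) = -70774/(((5929 - 14497 + 847) + 8031) - 55) = -70774/((-7721 + 8031) - 55) = -70774/(310 - 55) = -70774/255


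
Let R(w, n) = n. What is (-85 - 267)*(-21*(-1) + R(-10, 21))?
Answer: -14784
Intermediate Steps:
(-85 - 267)*(-21*(-1) + R(-10, 21)) = (-85 - 267)*(-21*(-1) + 21) = -352*(21 + 21) = -352*42 = -14784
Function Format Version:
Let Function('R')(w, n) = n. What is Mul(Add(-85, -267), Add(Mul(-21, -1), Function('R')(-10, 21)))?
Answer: -14784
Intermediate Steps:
Mul(Add(-85, -267), Add(Mul(-21, -1), Function('R')(-10, 21))) = Mul(Add(-85, -267), Add(Mul(-21, -1), 21)) = Mul(-352, Add(21, 21)) = Mul(-352, 42) = -14784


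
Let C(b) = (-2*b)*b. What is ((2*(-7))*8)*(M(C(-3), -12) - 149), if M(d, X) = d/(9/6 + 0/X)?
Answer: 18032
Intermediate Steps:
C(b) = -2*b²
M(d, X) = 2*d/3 (M(d, X) = d/(9*(⅙) + 0) = d/(3/2 + 0) = d/(3/2) = d*(⅔) = 2*d/3)
((2*(-7))*8)*(M(C(-3), -12) - 149) = ((2*(-7))*8)*(2*(-2*(-3)²)/3 - 149) = (-14*8)*(2*(-2*9)/3 - 149) = -112*((⅔)*(-18) - 149) = -112*(-12 - 149) = -112*(-161) = 18032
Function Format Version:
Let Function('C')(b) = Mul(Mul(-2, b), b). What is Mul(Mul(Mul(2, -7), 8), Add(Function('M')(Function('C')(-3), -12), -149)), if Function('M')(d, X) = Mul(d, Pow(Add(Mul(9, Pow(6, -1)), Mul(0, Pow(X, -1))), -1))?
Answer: 18032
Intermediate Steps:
Function('C')(b) = Mul(-2, Pow(b, 2))
Function('M')(d, X) = Mul(Rational(2, 3), d) (Function('M')(d, X) = Mul(d, Pow(Add(Mul(9, Rational(1, 6)), 0), -1)) = Mul(d, Pow(Add(Rational(3, 2), 0), -1)) = Mul(d, Pow(Rational(3, 2), -1)) = Mul(d, Rational(2, 3)) = Mul(Rational(2, 3), d))
Mul(Mul(Mul(2, -7), 8), Add(Function('M')(Function('C')(-3), -12), -149)) = Mul(Mul(Mul(2, -7), 8), Add(Mul(Rational(2, 3), Mul(-2, Pow(-3, 2))), -149)) = Mul(Mul(-14, 8), Add(Mul(Rational(2, 3), Mul(-2, 9)), -149)) = Mul(-112, Add(Mul(Rational(2, 3), -18), -149)) = Mul(-112, Add(-12, -149)) = Mul(-112, -161) = 18032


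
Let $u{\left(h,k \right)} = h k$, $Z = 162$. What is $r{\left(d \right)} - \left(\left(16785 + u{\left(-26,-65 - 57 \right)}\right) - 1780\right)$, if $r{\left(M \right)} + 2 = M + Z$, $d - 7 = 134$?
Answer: $-17876$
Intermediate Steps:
$d = 141$ ($d = 7 + 134 = 141$)
$r{\left(M \right)} = 160 + M$ ($r{\left(M \right)} = -2 + \left(M + 162\right) = -2 + \left(162 + M\right) = 160 + M$)
$r{\left(d \right)} - \left(\left(16785 + u{\left(-26,-65 - 57 \right)}\right) - 1780\right) = \left(160 + 141\right) - \left(\left(16785 - 26 \left(-65 - 57\right)\right) - 1780\right) = 301 - \left(\left(16785 - -3172\right) - 1780\right) = 301 - \left(\left(16785 + 3172\right) - 1780\right) = 301 - \left(19957 - 1780\right) = 301 - 18177 = -17876$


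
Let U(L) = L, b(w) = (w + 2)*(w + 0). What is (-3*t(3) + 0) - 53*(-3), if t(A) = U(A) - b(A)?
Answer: 195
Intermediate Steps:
b(w) = w*(2 + w) (b(w) = (2 + w)*w = w*(2 + w))
t(A) = A - A*(2 + A)
(-3*t(3) + 0) - 53*(-3) = (-9*(-1 - 1*3) + 0) - 53*(-3) = (-9*(-1 - 3) + 0) + 159 = (-9*(-4) + 0) + 159 = (-3*(-12) + 0) + 159 = (36 + 0) + 159 = 36 + 159 = 195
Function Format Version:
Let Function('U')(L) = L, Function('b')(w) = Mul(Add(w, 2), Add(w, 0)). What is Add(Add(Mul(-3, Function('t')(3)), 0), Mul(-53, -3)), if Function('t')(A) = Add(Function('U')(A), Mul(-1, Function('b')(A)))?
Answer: 195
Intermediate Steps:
Function('b')(w) = Mul(w, Add(2, w)) (Function('b')(w) = Mul(Add(2, w), w) = Mul(w, Add(2, w)))
Function('t')(A) = Add(A, Mul(-1, A, Add(2, A))) (Function('t')(A) = Add(A, Mul(-1, Mul(A, Add(2, A)))) = Add(A, Mul(-1, A, Add(2, A))))
Add(Add(Mul(-3, Function('t')(3)), 0), Mul(-53, -3)) = Add(Add(Mul(-3, Mul(3, Add(-1, Mul(-1, 3)))), 0), Mul(-53, -3)) = Add(Add(Mul(-3, Mul(3, Add(-1, -3))), 0), 159) = Add(Add(Mul(-3, Mul(3, -4)), 0), 159) = Add(Add(Mul(-3, -12), 0), 159) = Add(Add(36, 0), 159) = Add(36, 159) = 195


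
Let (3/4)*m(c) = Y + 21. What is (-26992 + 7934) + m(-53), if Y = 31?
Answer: -56966/3 ≈ -18989.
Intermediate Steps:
m(c) = 208/3 (m(c) = 4*(31 + 21)/3 = (4/3)*52 = 208/3)
(-26992 + 7934) + m(-53) = (-26992 + 7934) + 208/3 = -19058 + 208/3 = -56966/3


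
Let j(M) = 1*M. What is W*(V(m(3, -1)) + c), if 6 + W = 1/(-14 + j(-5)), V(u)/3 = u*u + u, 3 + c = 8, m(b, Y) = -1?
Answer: -575/19 ≈ -30.263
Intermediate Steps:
j(M) = M
c = 5 (c = -3 + 8 = 5)
V(u) = 3*u + 3*u² (V(u) = 3*(u*u + u) = 3*(u² + u) = 3*(u + u²) = 3*u + 3*u²)
W = -115/19 (W = -6 + 1/(-14 - 5) = -6 + 1/(-19) = -6 - 1/19 = -115/19 ≈ -6.0526)
W*(V(m(3, -1)) + c) = -115*(3*(-1)*(1 - 1) + 5)/19 = -115*(3*(-1)*0 + 5)/19 = -115*(0 + 5)/19 = -115/19*5 = -575/19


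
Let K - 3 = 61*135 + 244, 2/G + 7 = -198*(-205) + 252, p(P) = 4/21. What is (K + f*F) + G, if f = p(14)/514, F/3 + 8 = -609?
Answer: 623055696738/73462165 ≈ 8481.3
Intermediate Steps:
p(P) = 4/21 (p(P) = 4*(1/21) = 4/21)
F = -1851 (F = -24 + 3*(-609) = -24 - 1827 = -1851)
f = 2/5397 (f = (4/21)/514 = (4/21)*(1/514) = 2/5397 ≈ 0.00037058)
G = 2/40835 (G = 2/(-7 + (-198*(-205) + 252)) = 2/(-7 + (40590 + 252)) = 2/(-7 + 40842) = 2/40835 ≈ 4.8978e-5)
K = 8482 (K = 3 + (61*135 + 244) = 3 + (8235 + 244) = 3 + 8479 = 8482)
(K + f*F) + G = (8482 + (2/5397)*(-1851)) + 2/40835 = (8482 - 1234/1799) + 2/40835 = 15257884/1799 + 2/40835 = 623055696738/73462165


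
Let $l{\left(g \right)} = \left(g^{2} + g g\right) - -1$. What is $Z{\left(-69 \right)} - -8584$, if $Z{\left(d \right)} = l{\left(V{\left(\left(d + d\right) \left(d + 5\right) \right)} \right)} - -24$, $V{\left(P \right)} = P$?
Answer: $156017057$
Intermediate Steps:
$l{\left(g \right)} = 1 + 2 g^{2}$ ($l{\left(g \right)} = \left(g^{2} + g^{2}\right) + 1 = 2 g^{2} + 1 = 1 + 2 g^{2}$)
$Z{\left(d \right)} = 25 + 8 d^{2} \left(5 + d\right)^{2}$ ($Z{\left(d \right)} = \left(1 + 2 \left(\left(d + d\right) \left(d + 5\right)\right)^{2}\right) - -24 = \left(1 + 2 \left(2 d \left(5 + d\right)\right)^{2}\right) + 24 = \left(1 + 2 \cdot 4 d^{2} \left(5 + d\right)^{2}\right) + 24 = \left(1 + 8 d^{2} \left(5 + d\right)^{2}\right) + 24 = 25 + 8 d^{2} \left(5 + d\right)^{2}$)
$Z{\left(-69 \right)} - -8584 = \left(25 + 8 \left(-69\right)^{2} \left(5 - 69\right)^{2}\right) - -8584 = \left(25 + 8 \cdot 4761 \left(-64\right)^{2}\right) + 8584 = \left(25 + 8 \cdot 4761 \cdot 4096\right) + 8584 = \left(25 + 156008448\right) + 8584 = 156008473 + 8584 = 156017057$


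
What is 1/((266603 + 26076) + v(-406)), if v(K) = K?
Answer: 1/292273 ≈ 3.4215e-6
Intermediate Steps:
1/((266603 + 26076) + v(-406)) = 1/((266603 + 26076) - 406) = 1/(292679 - 406) = 1/292273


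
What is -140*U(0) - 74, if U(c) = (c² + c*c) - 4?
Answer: 486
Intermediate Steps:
U(c) = -4 + 2*c² (U(c) = (c² + c²) - 4 = 2*c² - 4 = -4 + 2*c²)
-140*U(0) - 74 = -140*(-4 + 2*0²) - 74 = -140*(-4 + 2*0) - 74 = -140*(-4 + 0) - 74 = -140*(-4) - 74 = 560 - 74 = 486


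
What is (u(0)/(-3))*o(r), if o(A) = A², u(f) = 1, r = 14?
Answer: -196/3 ≈ -65.333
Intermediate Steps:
(u(0)/(-3))*o(r) = (1/(-3))*14² = (1*(-⅓))*196 = -⅓*196 = -196/3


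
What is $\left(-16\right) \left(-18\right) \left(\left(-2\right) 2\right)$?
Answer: $-1152$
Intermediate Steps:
$\left(-16\right) \left(-18\right) \left(\left(-2\right) 2\right) = 288 \left(-4\right) = -1152$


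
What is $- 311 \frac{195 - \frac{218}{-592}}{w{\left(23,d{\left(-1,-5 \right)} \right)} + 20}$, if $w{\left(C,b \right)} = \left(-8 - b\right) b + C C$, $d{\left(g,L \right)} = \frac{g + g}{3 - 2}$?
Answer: $- \frac{17984819}{166056} \approx -108.31$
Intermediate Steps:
$d{\left(g,L \right)} = 2 g$ ($d{\left(g,L \right)} = \frac{2 g}{1} = 2 g 1 = 2 g$)
$w{\left(C,b \right)} = C^{2} + b \left(-8 - b\right)$ ($w{\left(C,b \right)} = b \left(-8 - b\right) + C^{2} = C^{2} + b \left(-8 - b\right)$)
$- 311 \frac{195 - \frac{218}{-592}}{w{\left(23,d{\left(-1,-5 \right)} \right)} + 20} = - 311 \frac{195 - \frac{218}{-592}}{\left(23^{2} - \left(2 \left(-1\right)\right)^{2} - 8 \cdot 2 \left(-1\right)\right) + 20} = - 311 \frac{195 - - \frac{109}{296}}{\left(529 - \left(-2\right)^{2} - -16\right) + 20} = - 311 \frac{195 + \frac{109}{296}}{\left(529 - 4 + 16\right) + 20} = - 311 \frac{57829}{296 \left(\left(529 - 4 + 16\right) + 20\right)} = - 311 \frac{57829}{296 \left(541 + 20\right)} = - 311 \frac{57829}{296 \cdot 561} = - 311 \cdot \frac{57829}{296} \cdot \frac{1}{561} = \left(-311\right) \frac{57829}{166056} = - \frac{17984819}{166056}$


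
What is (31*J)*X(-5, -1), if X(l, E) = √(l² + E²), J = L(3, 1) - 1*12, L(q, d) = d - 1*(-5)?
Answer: -186*√26 ≈ -948.42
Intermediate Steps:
L(q, d) = 5 + d (L(q, d) = d + 5 = 5 + d)
J = -6 (J = (5 + 1) - 1*12 = 6 - 12 = -6)
X(l, E) = √(E² + l²)
(31*J)*X(-5, -1) = (31*(-6))*√((-1)² + (-5)²) = -186*√(1 + 25) = -186*√26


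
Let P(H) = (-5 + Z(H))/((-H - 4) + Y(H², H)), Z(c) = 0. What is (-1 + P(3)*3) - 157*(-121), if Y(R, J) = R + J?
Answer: 18993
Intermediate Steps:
Y(R, J) = J + R
P(H) = -5/(-4 + H²) (P(H) = (-5 + 0)/((-H - 4) + (H + H²)) = -5/((-4 - H) + (H + H²)) = -5/(-4 + H²))
(-1 + P(3)*3) - 157*(-121) = (-1 - 5/(-4 + 3²)*3) - 157*(-121) = (-1 - 5/(-4 + 9)*3) + 18997 = (-1 - 5/5*3) + 18997 = (-1 - 5*⅕*3) + 18997 = (-1 - 1*3) + 18997 = (-1 - 3) + 18997 = -4 + 18997 = 18993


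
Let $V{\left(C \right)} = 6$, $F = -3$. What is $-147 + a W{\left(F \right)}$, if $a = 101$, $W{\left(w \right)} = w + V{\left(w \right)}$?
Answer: $156$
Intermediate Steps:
$W{\left(w \right)} = 6 + w$ ($W{\left(w \right)} = w + 6 = 6 + w$)
$-147 + a W{\left(F \right)} = -147 + 101 \left(6 - 3\right) = -147 + 101 \cdot 3 = -147 + 303 = 156$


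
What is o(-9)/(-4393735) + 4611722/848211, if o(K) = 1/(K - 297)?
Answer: 2066793805173077/380135064524670 ≈ 5.4370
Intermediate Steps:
o(K) = 1/(-297 + K)
o(-9)/(-4393735) + 4611722/848211 = 1/(-297 - 9*(-4393735)) + 4611722/848211 = -1/4393735/(-306) + 4611722*(1/848211) = -1/306*(-1/4393735) + 4611722/848211 = 1/1344482910 + 4611722/848211 = 2066793805173077/380135064524670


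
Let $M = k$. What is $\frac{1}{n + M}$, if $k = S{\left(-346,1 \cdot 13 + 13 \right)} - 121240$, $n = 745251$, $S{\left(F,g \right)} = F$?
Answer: $\frac{1}{623665} \approx 1.6034 \cdot 10^{-6}$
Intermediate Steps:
$k = -121586$ ($k = -346 - 121240 = -121586$)
$M = -121586$
$\frac{1}{n + M} = \frac{1}{745251 - 121586} = \frac{1}{623665}$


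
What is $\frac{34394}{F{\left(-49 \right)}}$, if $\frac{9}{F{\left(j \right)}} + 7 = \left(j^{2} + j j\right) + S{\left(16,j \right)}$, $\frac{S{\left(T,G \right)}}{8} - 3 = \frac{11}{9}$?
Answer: $\frac{1494728846}{81} \approx 1.8453 \cdot 10^{7}$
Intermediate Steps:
$S{\left(T,G \right)} = \frac{304}{9}$ ($S{\left(T,G \right)} = 24 + 8 \cdot \frac{11}{9} = 24 + \frac{88}{9} = \frac{304}{9}$)
$F{\left(j \right)} = \frac{9}{\frac{241}{9} + 2 j^{2}}$ ($F{\left(j \right)} = \frac{9}{-7 + \left(\left(j^{2} + j j\right) + \frac{304}{9}\right)} = \frac{9}{-7 + \left(\left(j^{2} + j^{2}\right) + \frac{304}{9}\right)} = \frac{9}{-7 + \left(2 j^{2} + \frac{304}{9}\right)} = \frac{9}{-7 + \left(\frac{304}{9} + 2 j^{2}\right)} = \frac{9}{\frac{241}{9} + 2 j^{2}}$)
$\frac{34394}{F{\left(-49 \right)}} = \frac{34394}{81 \frac{1}{241 + 18 \left(-49\right)^{2}}} = \frac{34394}{81 \frac{1}{241 + 18 \cdot 2401}} = \frac{34394}{81 \frac{1}{241 + 43218}} = \frac{34394}{81 \cdot \frac{1}{43459}} = \frac{34394}{\frac{81}{43459}} = 34394 \cdot \frac{43459}{81} = \frac{1494728846}{81}$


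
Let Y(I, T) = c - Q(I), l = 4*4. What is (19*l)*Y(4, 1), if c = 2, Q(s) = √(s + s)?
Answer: 608 - 608*√2 ≈ -251.84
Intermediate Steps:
Q(s) = √2*√s (Q(s) = √(2*s) = √2*√s)
l = 16
Y(I, T) = 2 - √2*√I
(19*l)*Y(4, 1) = (19*16)*(2 - √2*√4) = 304*(2 - 1*√2*2) = 304*(2 - 2*√2) = 608 - 608*√2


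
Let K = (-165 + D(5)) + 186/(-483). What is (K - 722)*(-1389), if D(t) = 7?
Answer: 196879638/161 ≈ 1.2229e+6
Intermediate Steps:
K = -25500/161 (K = (-165 + 7) + 186/(-483) = -158 + 186*(-1/483) = -158 - 62/161 = -25500/161 ≈ -158.39)
(K - 722)*(-1389) = (-25500/161 - 722)*(-1389) = -141742/161*(-1389) = 196879638/161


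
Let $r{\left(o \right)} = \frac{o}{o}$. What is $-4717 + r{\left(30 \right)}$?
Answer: $-4716$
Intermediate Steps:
$r{\left(o \right)} = 1$
$-4717 + r{\left(30 \right)} = -4717 + 1 = -4716$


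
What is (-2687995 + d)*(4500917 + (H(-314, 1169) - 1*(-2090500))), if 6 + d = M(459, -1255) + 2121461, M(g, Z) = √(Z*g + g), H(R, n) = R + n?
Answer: -3734785778880 + 59330448*I*√7106 ≈ -3.7348e+12 + 5.0014e+9*I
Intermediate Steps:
M(g, Z) = √(g + Z*g)
d = 2121455 + 9*I*√7106 (d = -6 + (√(459*(1 - 1255)) + 2121461) = -6 + (√(459*(-1254)) + 2121461) = -6 + (√(-575586) + 2121461) = -6 + (9*I*√7106 + 2121461) = -6 + (2121461 + 9*I*√7106) = 2121455 + 9*I*√7106 ≈ 2.1215e+6 + 758.67*I)
(-2687995 + d)*(4500917 + (H(-314, 1169) - 1*(-2090500))) = (-2687995 + (2121455 + 9*I*√7106))*(4500917 + ((-314 + 1169) - 1*(-2090500))) = (-566540 + 9*I*√7106)*(4500917 + (855 + 2090500)) = (-566540 + 9*I*√7106)*(4500917 + 2091355) = (-566540 + 9*I*√7106)*6592272 = -3734785778880 + 59330448*I*√7106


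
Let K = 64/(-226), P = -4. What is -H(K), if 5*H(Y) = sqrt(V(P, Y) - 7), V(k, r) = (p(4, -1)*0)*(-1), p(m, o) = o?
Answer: -I*sqrt(7)/5 ≈ -0.52915*I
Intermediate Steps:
V(k, r) = 0 (V(k, r) = -1*0*(-1) = 0*(-1) = 0)
K = -32/113 (K = 64*(-1/226) = -32/113 ≈ -0.28319)
H(Y) = I*sqrt(7)/5 (H(Y) = sqrt(0 - 7)/5 = sqrt(-7)/5 = (I*sqrt(7))/5 = I*sqrt(7)/5)
-H(K) = -I*sqrt(7)/5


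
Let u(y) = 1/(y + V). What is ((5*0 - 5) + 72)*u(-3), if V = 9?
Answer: 67/6 ≈ 11.167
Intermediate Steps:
u(y) = 1/(9 + y) (u(y) = 1/(y + 9) = 1/(9 + y))
((5*0 - 5) + 72)*u(-3) = ((5*0 - 5) + 72)/(9 - 3) = ((0 - 5) + 72)/6 = (-5 + 72)*(⅙) = 67*(⅙) = 67/6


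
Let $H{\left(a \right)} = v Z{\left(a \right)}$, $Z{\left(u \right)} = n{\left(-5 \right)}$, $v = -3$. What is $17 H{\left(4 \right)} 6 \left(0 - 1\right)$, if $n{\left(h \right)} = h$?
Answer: $-1530$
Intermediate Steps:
$Z{\left(u \right)} = -5$
$H{\left(a \right)} = 15$ ($H{\left(a \right)} = \left(-3\right) \left(-5\right) = 15$)
$17 H{\left(4 \right)} 6 \left(0 - 1\right) = 17 \cdot 15 \cdot 6 \left(0 - 1\right) = 255 \cdot 6 \left(-1\right) = 255 \left(-6\right) = -1530$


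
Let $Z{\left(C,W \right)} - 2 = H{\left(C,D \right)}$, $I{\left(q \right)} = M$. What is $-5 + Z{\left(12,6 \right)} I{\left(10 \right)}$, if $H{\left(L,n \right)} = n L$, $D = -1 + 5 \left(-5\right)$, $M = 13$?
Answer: $-4035$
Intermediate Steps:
$I{\left(q \right)} = 13$
$D = -26$ ($D = -1 - 25 = -26$)
$H{\left(L,n \right)} = L n$
$Z{\left(C,W \right)} = 2 - 26 C$ ($Z{\left(C,W \right)} = 2 + C \left(-26\right) = 2 - 26 C$)
$-5 + Z{\left(12,6 \right)} I{\left(10 \right)} = -5 + \left(2 - 312\right) 13 = -5 - 4030 = -4035$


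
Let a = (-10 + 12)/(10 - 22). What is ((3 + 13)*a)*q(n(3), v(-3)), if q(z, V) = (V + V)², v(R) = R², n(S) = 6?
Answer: -864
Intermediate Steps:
a = -⅙ (a = 2/(-12) = 2*(-1/12) = -⅙ ≈ -0.16667)
q(z, V) = 4*V² (q(z, V) = (2*V)² = 4*V²)
((3 + 13)*a)*q(n(3), v(-3)) = ((3 + 13)*(-⅙))*(4*((-3)²)²) = (16*(-⅙))*(4*9²) = -32*81/3 = -8/3*324 = -864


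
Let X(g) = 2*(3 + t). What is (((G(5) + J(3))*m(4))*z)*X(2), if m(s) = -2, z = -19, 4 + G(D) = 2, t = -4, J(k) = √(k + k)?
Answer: 152 - 76*√6 ≈ -34.161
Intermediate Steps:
J(k) = √2*√k (J(k) = √(2*k) = √2*√k)
G(D) = -2 (G(D) = -4 + 2 = -2)
X(g) = -2 (X(g) = 2*(3 - 4) = 2*(-1) = -2)
(((G(5) + J(3))*m(4))*z)*X(2) = (((-2 + √2*√3)*(-2))*(-19))*(-2) = (((-2 + √6)*(-2))*(-19))*(-2) = ((4 - 2*√6)*(-19))*(-2) = (-76 + 38*√6)*(-2) = 152 - 76*√6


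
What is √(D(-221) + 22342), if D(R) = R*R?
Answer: √71183 ≈ 266.80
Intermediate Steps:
D(R) = R²
√(D(-221) + 22342) = √((-221)² + 22342) = √(48841 + 22342) = √71183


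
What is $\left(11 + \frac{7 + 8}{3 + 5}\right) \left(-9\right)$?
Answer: $- \frac{927}{8} \approx -115.88$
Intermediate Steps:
$\left(11 + \frac{7 + 8}{3 + 5}\right) \left(-9\right) = \left(11 + \frac{15}{8}\right) \left(-9\right) = \frac{103}{8} \left(-9\right) = - \frac{927}{8}$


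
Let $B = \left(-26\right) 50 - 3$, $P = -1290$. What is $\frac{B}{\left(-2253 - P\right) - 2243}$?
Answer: $\frac{1303}{3206} \approx 0.40643$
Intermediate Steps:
$B = -1303$ ($B = -1300 - 3 = -1303$)
$\frac{B}{\left(-2253 - P\right) - 2243} = - \frac{1303}{\left(-2253 - -1290\right) - 2243} = - \frac{1303}{\left(-2253 + 1290\right) - 2243} = - \frac{1303}{-963 - 2243} = - \frac{1303}{-3206} = \left(-1303\right) \left(- \frac{1}{3206}\right) = \frac{1303}{3206}$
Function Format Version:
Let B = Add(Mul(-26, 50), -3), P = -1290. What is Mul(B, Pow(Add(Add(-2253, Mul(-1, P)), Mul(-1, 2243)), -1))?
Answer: Rational(1303, 3206) ≈ 0.40643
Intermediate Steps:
B = -1303 (B = Add(-1300, -3) = -1303)
Mul(B, Pow(Add(Add(-2253, Mul(-1, P)), Mul(-1, 2243)), -1)) = Mul(-1303, Pow(Add(Add(-2253, Mul(-1, -1290)), Mul(-1, 2243)), -1)) = Mul(-1303, Pow(Add(Add(-2253, 1290), -2243), -1)) = Mul(-1303, Pow(Add(-963, -2243), -1)) = Mul(-1303, Pow(-3206, -1)) = Mul(-1303, Rational(-1, 3206)) = Rational(1303, 3206)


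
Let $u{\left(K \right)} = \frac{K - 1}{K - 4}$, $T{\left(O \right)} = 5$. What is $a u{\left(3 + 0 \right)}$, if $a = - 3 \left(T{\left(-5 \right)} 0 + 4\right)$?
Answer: $24$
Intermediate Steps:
$u{\left(K \right)} = \frac{-1 + K}{-4 + K}$
$a = -12$ ($a = - 3 \left(5 \cdot 0 + 4\right) = - 3 \left(0 + 4\right) = \left(-3\right) 4 = -12$)
$a u{\left(3 + 0 \right)} = - 12 \frac{-1 + \left(3 + 0\right)}{-4 + \left(3 + 0\right)} = - 12 \frac{-1 + 3}{-4 + 3} = - 12 \frac{1}{-1} \cdot 2 = - 12 \left(\left(-1\right) 2\right) = \left(-12\right) \left(-2\right) = 24$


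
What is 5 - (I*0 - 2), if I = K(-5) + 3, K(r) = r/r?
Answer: 7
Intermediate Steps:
K(r) = 1
I = 4 (I = 1 + 3 = 4)
5 - (I*0 - 2) = 5 - (4*0 - 2) = 5 - (0 - 2) = 5 - 1*(-2) = 5 + 2 = 7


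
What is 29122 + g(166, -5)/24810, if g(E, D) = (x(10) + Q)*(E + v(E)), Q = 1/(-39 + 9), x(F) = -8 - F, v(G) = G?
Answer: 5418831247/186075 ≈ 29122.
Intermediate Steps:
Q = -1/30 (Q = 1/(-30) = -1/30 ≈ -0.033333)
g(E, D) = -541*E/15 (g(E, D) = ((-8 - 1*10) - 1/30)*(E + E) = ((-8 - 10) - 1/30)*(2*E) = (-18 - 1/30)*(2*E) = -541*E/15)
29122 + g(166, -5)/24810 = 29122 - 541/15*166/24810 = 29122 - 89806/15*1/24810 = 29122 - 44903/186075 = 5418831247/186075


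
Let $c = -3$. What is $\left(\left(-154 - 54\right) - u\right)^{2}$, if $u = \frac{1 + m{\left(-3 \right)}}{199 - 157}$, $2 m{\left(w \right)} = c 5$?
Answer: $\frac{304816681}{7056} \approx 43200.0$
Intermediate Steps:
$m{\left(w \right)} = - \frac{15}{2}$ ($m{\left(w \right)} = \frac{\left(-3\right) 5}{2} = \frac{1}{2} \left(-15\right) = - \frac{15}{2}$)
$u = - \frac{13}{84}$ ($u = \frac{1 - \frac{15}{2}}{199 - 157} = - \frac{13}{2 \cdot 42} = \left(- \frac{13}{2}\right) \frac{1}{42} = - \frac{13}{84} \approx -0.15476$)
$\left(\left(-154 - 54\right) - u\right)^{2} = \left(\left(-154 - 54\right) - - \frac{13}{84}\right)^{2} = \left(-208 + \frac{13}{84}\right)^{2} = \left(- \frac{17459}{84}\right)^{2} = \frac{304816681}{7056}$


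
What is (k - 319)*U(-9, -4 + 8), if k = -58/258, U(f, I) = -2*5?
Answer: 411800/129 ≈ 3192.3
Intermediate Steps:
U(f, I) = -10
k = -29/129 (k = -58*1/258 = -29/129 ≈ -0.22481)
(k - 319)*U(-9, -4 + 8) = (-29/129 - 319)*(-10) = -41180/129*(-10) = 411800/129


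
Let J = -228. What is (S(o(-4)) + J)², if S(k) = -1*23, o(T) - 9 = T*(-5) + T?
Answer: 63001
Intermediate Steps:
o(T) = 9 - 4*T (o(T) = 9 + (T*(-5) + T) = 9 + (-5*T + T) = 9 - 4*T)
S(k) = -23
(S(o(-4)) + J)² = (-23 - 228)² = (-251)² = 63001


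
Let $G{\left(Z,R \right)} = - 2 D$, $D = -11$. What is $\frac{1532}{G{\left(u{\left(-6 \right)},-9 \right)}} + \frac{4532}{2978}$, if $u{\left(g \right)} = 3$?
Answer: $\frac{1165500}{16379} \approx 71.158$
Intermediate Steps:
$G{\left(Z,R \right)} = 22$ ($G{\left(Z,R \right)} = \left(-2\right) \left(-11\right) = 22$)
$\frac{1532}{G{\left(u{\left(-6 \right)},-9 \right)}} + \frac{4532}{2978} = \frac{1532}{22} + \frac{4532}{2978} = 1532 \cdot \frac{1}{22} + 4532 \cdot \frac{1}{2978} = \frac{766}{11} + \frac{2266}{1489} = \frac{1165500}{16379}$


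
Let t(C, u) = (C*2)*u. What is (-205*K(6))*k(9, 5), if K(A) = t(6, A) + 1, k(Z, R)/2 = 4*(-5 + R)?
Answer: 0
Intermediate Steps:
t(C, u) = 2*C*u (t(C, u) = (2*C)*u = 2*C*u)
k(Z, R) = -40 + 8*R (k(Z, R) = 2*(4*(-5 + R)) = 2*(-20 + 4*R) = -40 + 8*R)
K(A) = 1 + 12*A (K(A) = 2*6*A + 1 = 12*A + 1 = 1 + 12*A)
(-205*K(6))*k(9, 5) = (-205*(1 + 12*6))*(-40 + 8*5) = (-205*(1 + 72))*(-40 + 40) = -205*73*0 = -14965*0 = 0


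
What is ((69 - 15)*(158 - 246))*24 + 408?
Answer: -113640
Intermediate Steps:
((69 - 15)*(158 - 246))*24 + 408 = (54*(-88))*24 + 408 = -4752*24 + 408 = -114048 + 408 = -113640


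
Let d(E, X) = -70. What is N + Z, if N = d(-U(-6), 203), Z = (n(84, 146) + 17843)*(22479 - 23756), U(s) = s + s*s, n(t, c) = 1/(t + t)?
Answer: -3827978885/168 ≈ -2.2786e+7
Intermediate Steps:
n(t, c) = 1/(2*t)
U(s) = s + s**2
Z = -3827967125/168 (Z = ((1/2)/84 + 17843)*(22479 - 23756) = ((1/2)*(1/84) + 17843)*(-1277) = (1/168 + 17843)*(-1277) = (2997625/168)*(-1277) = -3827967125/168 ≈ -2.2786e+7)
N = -70
N + Z = -70 - 3827967125/168 = -3827978885/168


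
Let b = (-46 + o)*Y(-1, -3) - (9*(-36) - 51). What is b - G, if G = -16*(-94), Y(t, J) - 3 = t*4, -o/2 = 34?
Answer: -1015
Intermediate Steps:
o = -68 (o = -2*34 = -68)
Y(t, J) = 3 + 4*t (Y(t, J) = 3 + t*4 = 3 + 4*t)
G = 1504
b = 489 (b = (-46 - 68)*(3 + 4*(-1)) - (9*(-36) - 51) = -114*(3 - 4) - (-324 - 51) = -114*(-1) - 1*(-375) = 114 + 375 = 489)
b - G = 489 - 1*1504 = 489 - 1504 = -1015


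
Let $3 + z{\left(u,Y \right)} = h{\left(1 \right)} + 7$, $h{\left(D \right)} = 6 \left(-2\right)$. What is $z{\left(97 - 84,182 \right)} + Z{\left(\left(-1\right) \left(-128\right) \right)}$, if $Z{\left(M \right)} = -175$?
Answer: $-183$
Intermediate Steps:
$h{\left(D \right)} = -12$
$z{\left(u,Y \right)} = -8$ ($z{\left(u,Y \right)} = -3 + \left(-12 + 7\right) = -3 - 5 = -8$)
$z{\left(97 - 84,182 \right)} + Z{\left(\left(-1\right) \left(-128\right) \right)} = -8 - 175 = -183$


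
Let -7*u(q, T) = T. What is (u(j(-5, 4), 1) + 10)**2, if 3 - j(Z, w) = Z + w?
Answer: 4761/49 ≈ 97.163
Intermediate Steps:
j(Z, w) = 3 - Z - w (j(Z, w) = 3 - (Z + w) = 3 + (-Z - w) = 3 - Z - w)
u(q, T) = -T/7
(u(j(-5, 4), 1) + 10)**2 = (-1/7*1 + 10)**2 = (-1/7 + 10)**2 = (69/7)**2 = 4761/49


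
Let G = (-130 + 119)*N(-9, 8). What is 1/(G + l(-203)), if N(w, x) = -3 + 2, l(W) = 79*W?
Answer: -1/16026 ≈ -6.2399e-5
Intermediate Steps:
N(w, x) = -1
G = 11 (G = (-130 + 119)*(-1) = -11*(-1) = 11)
1/(G + l(-203)) = 1/(11 + 79*(-203)) = 1/(11 - 16037) = 1/(-16026) = -1/16026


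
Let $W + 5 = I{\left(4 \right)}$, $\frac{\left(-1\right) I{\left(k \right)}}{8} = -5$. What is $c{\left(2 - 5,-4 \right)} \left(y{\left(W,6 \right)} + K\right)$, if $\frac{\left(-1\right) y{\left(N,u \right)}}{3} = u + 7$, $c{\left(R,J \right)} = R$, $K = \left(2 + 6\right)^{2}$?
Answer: $-75$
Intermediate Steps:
$I{\left(k \right)} = 40$ ($I{\left(k \right)} = \left(-8\right) \left(-5\right) = 40$)
$K = 64$ ($K = 8^{2} = 64$)
$W = 35$ ($W = -5 + 40 = 35$)
$y{\left(N,u \right)} = -21 - 3 u$ ($y{\left(N,u \right)} = - 3 \left(u + 7\right) = - 3 \left(7 + u\right) = -21 - 3 u$)
$c{\left(2 - 5,-4 \right)} \left(y{\left(W,6 \right)} + K\right) = \left(2 - 5\right) \left(\left(-21 - 18\right) + 64\right) = - 3 \left(\left(-21 - 18\right) + 64\right) = - 3 \left(-39 + 64\right) = \left(-3\right) 25 = -75$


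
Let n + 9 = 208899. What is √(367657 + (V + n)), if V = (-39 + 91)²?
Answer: √579251 ≈ 761.08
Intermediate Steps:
n = 208890 (n = -9 + 208899 = 208890)
V = 2704 (V = 52² = 2704)
√(367657 + (V + n)) = √(367657 + (2704 + 208890)) = √(367657 + 211594) = √579251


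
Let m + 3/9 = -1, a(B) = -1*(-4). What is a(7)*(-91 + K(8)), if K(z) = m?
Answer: -1108/3 ≈ -369.33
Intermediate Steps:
a(B) = 4
m = -4/3 (m = -⅓ - 1 = -4/3 ≈ -1.3333)
K(z) = -4/3
a(7)*(-91 + K(8)) = 4*(-91 - 4/3) = 4*(-277/3) = -1108/3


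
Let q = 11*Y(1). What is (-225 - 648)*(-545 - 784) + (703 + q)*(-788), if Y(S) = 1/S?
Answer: 597585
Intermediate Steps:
q = 11 (q = 11/1 = 11*1 = 11)
(-225 - 648)*(-545 - 784) + (703 + q)*(-788) = (-225 - 648)*(-545 - 784) + (703 + 11)*(-788) = -873*(-1329) + 714*(-788) = 1160217 - 562632 = 597585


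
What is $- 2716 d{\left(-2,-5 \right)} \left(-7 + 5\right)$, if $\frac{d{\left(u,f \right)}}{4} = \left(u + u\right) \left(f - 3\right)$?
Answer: $695296$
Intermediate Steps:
$d{\left(u,f \right)} = 8 u \left(-3 + f\right)$ ($d{\left(u,f \right)} = 4 \left(u + u\right) \left(f - 3\right) = 4 \cdot 2 u \left(-3 + f\right) = 8 u \left(-3 + f\right)$)
$- 2716 d{\left(-2,-5 \right)} \left(-7 + 5\right) = - 2716 \cdot 8 \left(-2\right) \left(-3 - 5\right) \left(-7 + 5\right) = - 2716 \cdot 8 \left(-2\right) \left(-8\right) \left(-2\right) = - 2716 \cdot 128 \left(-2\right) = \left(-2716\right) \left(-256\right) = 695296$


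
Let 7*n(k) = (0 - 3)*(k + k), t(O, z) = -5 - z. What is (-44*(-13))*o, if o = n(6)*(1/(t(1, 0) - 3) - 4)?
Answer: 84942/7 ≈ 12135.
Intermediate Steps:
n(k) = -6*k/7 (n(k) = ((0 - 3)*(k + k))/7 = (-6*k)/7 = -6*k/7)
o = 297/14 (o = (-6/7*6)*(1/((-5 - 1*0) - 3) - 4) = -36*(1/((-5 + 0) - 3) - 4)/7 = -36*(1/(-5 - 3) - 4)/7 = -36*(1/(-8) - 4)/7 = -36*(-⅛ - 4)/7 = -36/7*(-33/8) = 297/14 ≈ 21.214)
(-44*(-13))*o = -44*(-13)*(297/14) = 572*(297/14) = 84942/7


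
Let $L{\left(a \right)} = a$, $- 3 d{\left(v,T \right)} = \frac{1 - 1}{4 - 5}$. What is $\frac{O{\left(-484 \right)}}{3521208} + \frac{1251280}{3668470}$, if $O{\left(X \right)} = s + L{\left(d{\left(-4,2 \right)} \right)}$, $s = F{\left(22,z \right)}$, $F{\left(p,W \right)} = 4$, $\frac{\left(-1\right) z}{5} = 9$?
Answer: $\frac{110150795503}{322936147794} \approx 0.34109$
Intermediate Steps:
$z = -45$ ($z = \left(-5\right) 9 = -45$)
$d{\left(v,T \right)} = 0$ ($d{\left(v,T \right)} = - \frac{\left(1 - 1\right) \frac{1}{4 - 5}}{3} = - \frac{0 \frac{1}{-1}}{3} = - \frac{0 \left(-1\right)}{3} = \left(- \frac{1}{3}\right) 0 = 0$)
$s = 4$
$O{\left(X \right)} = 4$ ($O{\left(X \right)} = 4 + 0 = 4$)
$\frac{O{\left(-484 \right)}}{3521208} + \frac{1251280}{3668470} = \frac{4}{3521208} + \frac{1251280}{3668470} = 4 \cdot \frac{1}{3521208} + 1251280 \cdot \frac{1}{3668470} = \frac{1}{880302} + \frac{125128}{366847} = \frac{110150795503}{322936147794}$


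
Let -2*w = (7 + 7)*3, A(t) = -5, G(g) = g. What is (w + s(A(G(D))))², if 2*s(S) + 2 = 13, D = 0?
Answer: 961/4 ≈ 240.25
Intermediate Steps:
s(S) = 11/2 (s(S) = -1 + (½)*13 = -1 + 13/2 = 11/2)
w = -21 (w = -(7 + 7)*3/2 = -7*3 = -½*42 = -21)
(w + s(A(G(D))))² = (-21 + 11/2)² = (-31/2)² = 961/4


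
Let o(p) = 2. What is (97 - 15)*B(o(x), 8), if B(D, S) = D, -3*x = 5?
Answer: 164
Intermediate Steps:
x = -5/3 (x = -1/3*5 = -5/3 ≈ -1.6667)
(97 - 15)*B(o(x), 8) = (97 - 15)*2 = 82*2 = 164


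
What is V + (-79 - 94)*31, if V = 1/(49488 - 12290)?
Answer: -199492873/37198 ≈ -5363.0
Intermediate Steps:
V = 1/37198 ≈ 2.6883e-5
V + (-79 - 94)*31 = 1/37198 + (-79 - 94)*31 = 1/37198 - 173*31 = 1/37198 - 5363 = -199492873/37198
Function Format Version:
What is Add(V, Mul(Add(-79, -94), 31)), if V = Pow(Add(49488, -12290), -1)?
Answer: Rational(-199492873, 37198) ≈ -5363.0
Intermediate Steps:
V = Rational(1, 37198) (V = Pow(37198, -1) = Rational(1, 37198) ≈ 2.6883e-5)
Add(V, Mul(Add(-79, -94), 31)) = Add(Rational(1, 37198), Mul(Add(-79, -94), 31)) = Add(Rational(1, 37198), Mul(-173, 31)) = Add(Rational(1, 37198), -5363) = Rational(-199492873, 37198)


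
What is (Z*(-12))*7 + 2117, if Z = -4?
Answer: 2453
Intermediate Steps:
(Z*(-12))*7 + 2117 = -4*(-12)*7 + 2117 = 48*7 + 2117 = 336 + 2117 = 2453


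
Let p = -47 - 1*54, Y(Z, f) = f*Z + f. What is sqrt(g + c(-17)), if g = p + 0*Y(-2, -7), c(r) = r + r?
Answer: 3*I*sqrt(15) ≈ 11.619*I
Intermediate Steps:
c(r) = 2*r
Y(Z, f) = f + Z*f (Y(Z, f) = Z*f + f = f + Z*f)
p = -101 (p = -47 - 54 = -101)
g = -101 (g = -101 + 0*(-7*(1 - 2)) = -101 + 0*(-7*(-1)) = -101 + 0*7 = -101 + 0 = -101)
sqrt(g + c(-17)) = sqrt(-101 + 2*(-17)) = sqrt(-101 - 34) = sqrt(-135) = 3*I*sqrt(15)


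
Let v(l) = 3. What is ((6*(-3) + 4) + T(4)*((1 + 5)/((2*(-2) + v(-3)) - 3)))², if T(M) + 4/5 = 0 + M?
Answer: 8836/25 ≈ 353.44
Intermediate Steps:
T(M) = -⅘ + M (T(M) = -⅘ + (0 + M) = -⅘ + M)
((6*(-3) + 4) + T(4)*((1 + 5)/((2*(-2) + v(-3)) - 3)))² = ((6*(-3) + 4) + (-⅘ + 4)*((1 + 5)/((2*(-2) + 3) - 3)))² = ((-18 + 4) + 16*(6/((-4 + 3) - 3))/5)² = (-14 + 16*(6/(-1 - 3))/5)² = (-14 + 16*(6/(-4))/5)² = (-14 + 16*(6*(-¼))/5)² = (-14 + (16/5)*(-3/2))² = (-14 - 24/5)² = (-94/5)² = 8836/25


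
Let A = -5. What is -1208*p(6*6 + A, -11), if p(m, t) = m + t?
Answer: -24160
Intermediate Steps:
-1208*p(6*6 + A, -11) = -1208*((6*6 - 5) - 11) = -1208*((36 - 5) - 11) = -1208*(31 - 11) = -1208*20 = -24160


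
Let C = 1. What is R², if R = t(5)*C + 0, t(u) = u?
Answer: 25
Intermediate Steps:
R = 5 (R = 5*1 + 0 = 5 + 0 = 5)
R² = 5² = 25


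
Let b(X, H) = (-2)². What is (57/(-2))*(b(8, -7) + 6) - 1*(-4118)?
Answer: 3833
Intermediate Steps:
b(X, H) = 4
(57/(-2))*(b(8, -7) + 6) - 1*(-4118) = (57/(-2))*(4 + 6) - 1*(-4118) = (57*(-½))*10 + 4118 = -57/2*10 + 4118 = -285 + 4118 = 3833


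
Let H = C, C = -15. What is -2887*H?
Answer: 43305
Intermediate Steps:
H = -15
-2887*H = -2887*(-15) = 43305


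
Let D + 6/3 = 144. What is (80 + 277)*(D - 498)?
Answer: -127092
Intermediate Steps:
D = 142 (D = -2 + 144 = 142)
(80 + 277)*(D - 498) = (80 + 277)*(142 - 498) = 357*(-356) = -127092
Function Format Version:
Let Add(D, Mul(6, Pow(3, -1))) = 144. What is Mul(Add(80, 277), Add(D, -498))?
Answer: -127092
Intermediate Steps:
D = 142 (D = Add(-2, 144) = 142)
Mul(Add(80, 277), Add(D, -498)) = Mul(Add(80, 277), Add(142, -498)) = Mul(357, -356) = -127092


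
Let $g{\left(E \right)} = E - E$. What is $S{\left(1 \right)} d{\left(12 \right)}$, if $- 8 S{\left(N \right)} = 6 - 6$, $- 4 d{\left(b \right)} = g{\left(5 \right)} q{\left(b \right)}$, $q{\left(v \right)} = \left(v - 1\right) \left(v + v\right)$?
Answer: $0$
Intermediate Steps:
$g{\left(E \right)} = 0$
$q{\left(v \right)} = 2 v \left(-1 + v\right)$ ($q{\left(v \right)} = \left(-1 + v\right) 2 v = 2 v \left(-1 + v\right)$)
$d{\left(b \right)} = 0$ ($d{\left(b \right)} = - \frac{0 \cdot 2 b \left(-1 + b\right)}{4} = \left(- \frac{1}{4}\right) 0 = 0$)
$S{\left(N \right)} = 0$ ($S{\left(N \right)} = - \frac{6 - 6}{8} = \left(- \frac{1}{8}\right) 0 = 0$)
$S{\left(1 \right)} d{\left(12 \right)} = 0 \cdot 0 = 0$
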